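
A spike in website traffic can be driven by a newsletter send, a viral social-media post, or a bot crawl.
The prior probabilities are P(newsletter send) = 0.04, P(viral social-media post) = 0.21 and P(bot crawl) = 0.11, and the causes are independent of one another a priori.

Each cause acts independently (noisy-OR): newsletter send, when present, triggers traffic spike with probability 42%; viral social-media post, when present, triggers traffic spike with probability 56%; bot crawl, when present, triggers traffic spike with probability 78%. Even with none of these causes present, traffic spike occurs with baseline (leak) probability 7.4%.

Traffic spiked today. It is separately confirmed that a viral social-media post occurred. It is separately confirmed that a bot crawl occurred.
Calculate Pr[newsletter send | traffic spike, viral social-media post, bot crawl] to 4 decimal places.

Under noisy-OR, P(traffic spike | causes) = 1 − (1−0.074)·∏(1−qᵢ) over the active causes.
By total probability over both values of newsletter send:
  P(traffic spike | viral social-media post, bot crawl) = 0.910363·0.96 + 0.948011·0.04
        = 0.873948 + 0.037920 = 0.911868
Configurations with newsletter send contribute 0.037920, so
  P(newsletter send | traffic spike, viral social-media post, bot crawl) = 0.037920 / 0.911868 ≈ 0.0416

Pr[newsletter send | traffic spike, viral social-media post, bot crawl] ≈ 0.0416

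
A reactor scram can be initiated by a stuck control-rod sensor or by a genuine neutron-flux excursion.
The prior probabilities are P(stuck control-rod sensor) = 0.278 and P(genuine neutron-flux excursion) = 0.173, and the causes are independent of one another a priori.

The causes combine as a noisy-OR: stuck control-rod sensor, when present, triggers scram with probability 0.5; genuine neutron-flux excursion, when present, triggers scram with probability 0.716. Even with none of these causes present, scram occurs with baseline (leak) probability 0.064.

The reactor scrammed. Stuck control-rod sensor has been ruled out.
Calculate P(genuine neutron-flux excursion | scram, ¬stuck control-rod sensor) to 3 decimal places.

Under noisy-OR, P(scram | causes) = 1 − (1−0.064)·∏(1−qᵢ) over the active causes.
By total probability over both values of genuine neutron-flux excursion:
  P(scram | ¬stuck control-rod sensor) = 0.064·0.827 + 0.734176·0.173
        = 0.052928 + 0.127012 = 0.179940
Configurations with genuine neutron-flux excursion contribute 0.127012, so
  P(genuine neutron-flux excursion | scram, ¬stuck control-rod sensor) = 0.127012 / 0.179940 ≈ 0.706

P(genuine neutron-flux excursion | scram, ¬stuck control-rod sensor) ≈ 0.706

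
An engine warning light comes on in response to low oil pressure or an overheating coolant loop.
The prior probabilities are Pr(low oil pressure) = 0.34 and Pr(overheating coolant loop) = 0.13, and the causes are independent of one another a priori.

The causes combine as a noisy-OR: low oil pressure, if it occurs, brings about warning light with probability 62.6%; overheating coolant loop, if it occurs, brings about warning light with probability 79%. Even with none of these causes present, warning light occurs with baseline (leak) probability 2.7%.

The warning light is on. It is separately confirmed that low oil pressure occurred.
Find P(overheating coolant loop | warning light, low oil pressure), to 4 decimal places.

Under noisy-OR, P(warning light | causes) = 1 − (1−0.027)·∏(1−qᵢ) over the active causes.
P(warning light | low oil pressure) = 0.636098·0.87 + 0.923581·0.13 = 0.553405 + 0.120066 = 0.673471
Restricting to configurations with overheating coolant loop present: 0.923581·0.13 = 0.120066.
P(overheating coolant loop | warning light, low oil pressure) = 0.120066 / 0.673471 ≈ 0.1783

P(overheating coolant loop | warning light, low oil pressure) ≈ 0.1783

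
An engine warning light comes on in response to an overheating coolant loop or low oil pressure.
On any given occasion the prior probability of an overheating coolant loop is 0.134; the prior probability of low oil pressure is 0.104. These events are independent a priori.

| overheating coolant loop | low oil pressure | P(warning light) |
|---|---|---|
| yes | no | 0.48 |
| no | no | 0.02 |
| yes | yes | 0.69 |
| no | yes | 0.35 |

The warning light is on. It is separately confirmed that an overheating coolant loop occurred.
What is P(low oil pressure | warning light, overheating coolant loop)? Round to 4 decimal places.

P(low oil pressure | warning light, overheating coolant loop) ≈ 0.1430

By total probability over both values of low oil pressure:
  P(warning light | overheating coolant loop) = 0.48·0.896 + 0.69·0.104
        = 0.430080 + 0.071760 = 0.501840
Keeping only the low oil pressure-present terms gives 0.071760, so
  P(low oil pressure | warning light, overheating coolant loop) = 0.071760 / 0.501840 ≈ 0.1430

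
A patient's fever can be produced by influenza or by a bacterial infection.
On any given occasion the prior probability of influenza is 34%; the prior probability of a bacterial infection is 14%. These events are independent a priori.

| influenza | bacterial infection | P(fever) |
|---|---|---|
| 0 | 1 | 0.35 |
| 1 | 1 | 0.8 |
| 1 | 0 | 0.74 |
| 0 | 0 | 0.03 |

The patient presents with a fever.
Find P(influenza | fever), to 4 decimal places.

Numerator (weight on configurations with influenza): 0.216376 + 0.038080 = 0.254456
Normalizer over all consistent configurations: 0.03·0.66·0.86 + 0.35·0.66·0.14 + 0.74·0.34·0.86 + 0.8·0.34·0.14 = 0.303824
Posterior = 0.254456 / 0.303824 ≈ 0.8375

P(influenza | fever) ≈ 0.8375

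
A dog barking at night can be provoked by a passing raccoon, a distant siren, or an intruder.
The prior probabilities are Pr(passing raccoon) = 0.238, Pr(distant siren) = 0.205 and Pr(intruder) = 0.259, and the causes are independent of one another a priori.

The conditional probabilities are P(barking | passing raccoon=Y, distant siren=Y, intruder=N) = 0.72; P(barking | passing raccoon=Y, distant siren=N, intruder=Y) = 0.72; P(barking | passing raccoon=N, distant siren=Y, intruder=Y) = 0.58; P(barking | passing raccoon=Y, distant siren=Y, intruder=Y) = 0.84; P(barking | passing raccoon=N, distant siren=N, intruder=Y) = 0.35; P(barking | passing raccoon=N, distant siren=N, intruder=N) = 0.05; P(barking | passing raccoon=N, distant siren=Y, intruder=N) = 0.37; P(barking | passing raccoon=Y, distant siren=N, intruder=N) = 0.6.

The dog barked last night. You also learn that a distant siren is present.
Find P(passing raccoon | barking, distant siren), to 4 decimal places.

P(passing raccoon | barking, distant siren) ≈ 0.3560

For the numerator, keep only passing raccoon=true terms: 0.126978 + 0.051779 = 0.178757
The normalizing constant is 0.37*0.762*0.741 + 0.58*0.762*0.259 + 0.72*0.238*0.741 + 0.84*0.238*0.259 = 0.502143
P(passing raccoon | barking, distant siren) = 0.178757/0.502143 ≈ 0.3560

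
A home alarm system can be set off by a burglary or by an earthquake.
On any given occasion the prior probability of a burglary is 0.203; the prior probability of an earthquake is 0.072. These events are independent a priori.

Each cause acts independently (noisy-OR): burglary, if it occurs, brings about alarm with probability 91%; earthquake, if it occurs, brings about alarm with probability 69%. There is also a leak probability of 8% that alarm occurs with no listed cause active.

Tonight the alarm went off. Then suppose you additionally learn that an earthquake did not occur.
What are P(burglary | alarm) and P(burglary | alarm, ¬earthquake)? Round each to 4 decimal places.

Under noisy-OR, P(alarm | causes) = 1 − (1−0.08)·∏(1−qᵢ) over the active causes.
By total probability over the 4 (burglary, earthquake) configurations:
  P(alarm) = 0.08*0.797*0.928 + 0.7148*0.797*0.072 + 0.9172*0.203*0.928 + 0.974332*0.203*0.072
        = 0.059169 + 0.041018 + 0.172786 + 0.014241 = 0.287214
Keeping only the burglary-present terms gives 0.187027, so
  P(burglary | alarm) = 0.187027 / 0.287214 ≈ 0.6512

Now also conditioning on earthquake≠true:
P(alarm | ¬earthquake) = 0.08*0.797 + 0.9172*0.203 = 0.063760 + 0.186192 = 0.249952
The burglary-present share is 0.9172*0.203 = 0.186192.
Hence the posterior is 0.186192/0.249952 ≈ 0.7449.
Ruling out earthquake raises the posterior on burglary — the flip side of explaining away.

P(burglary | alarm) ≈ 0.6512; P(burglary | alarm, ¬earthquake) ≈ 0.7449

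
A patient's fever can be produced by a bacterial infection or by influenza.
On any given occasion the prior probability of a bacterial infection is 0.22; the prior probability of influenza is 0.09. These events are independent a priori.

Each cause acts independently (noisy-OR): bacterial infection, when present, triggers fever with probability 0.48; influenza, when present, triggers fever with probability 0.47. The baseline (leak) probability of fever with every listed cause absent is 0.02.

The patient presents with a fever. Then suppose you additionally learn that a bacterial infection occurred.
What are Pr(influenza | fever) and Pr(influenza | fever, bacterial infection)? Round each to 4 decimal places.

Pr(influenza | fever) ≈ 0.3001; Pr(influenza | fever, bacterial infection) ≈ 0.1283

Under noisy-OR, P(fever | causes) = 1 − (1−0.02)·∏(1−qᵢ) over the active causes.
P(fever) = 0.02*0.78*0.91 + 0.4806*0.78*0.09 + 0.4904*0.22*0.91 + 0.729912*0.22*0.09 = 0.014196 + 0.033738 + 0.098178 + 0.014452 = 0.160564
Of this, 0.048190 comes from 0.033738 + 0.014452 (the influenza=true cases).
So P(influenza | fever) = 0.048190/0.160564 ≈ 0.3001.

Now also conditioning on bacterial infection=true:
P(fever | bacterial infection) = 0.4904·0.91 + 0.729912·0.09 = 0.446264 + 0.065692 = 0.511956
Of this, 0.065692 comes from 0.729912·0.09 (the influenza=true cases).
So P(influenza | fever, bacterial infection) = 0.065692/0.511956 ≈ 0.1283.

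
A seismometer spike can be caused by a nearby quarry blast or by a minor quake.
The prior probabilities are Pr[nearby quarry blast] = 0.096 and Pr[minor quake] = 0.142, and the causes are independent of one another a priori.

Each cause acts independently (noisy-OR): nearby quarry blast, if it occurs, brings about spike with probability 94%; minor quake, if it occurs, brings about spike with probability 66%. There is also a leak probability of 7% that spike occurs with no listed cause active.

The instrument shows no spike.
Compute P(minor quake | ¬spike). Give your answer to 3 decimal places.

P(minor quake | ¬spike) ≈ 0.053

Under noisy-OR, P(spike | causes) = 1 − (1−0.07)·∏(1−qᵢ) over the active causes.
Weight on minor quake=true, given the evidence: 0.040590 + 0.000259 = 0.040849
Denominator P(¬spike): 0.93×0.904×0.858 + 0.3162×0.904×0.142 + 0.0558×0.096×0.858 + 0.018972×0.096×0.142 = 0.766783
Posterior = 0.040849 / 0.766783 ≈ 0.053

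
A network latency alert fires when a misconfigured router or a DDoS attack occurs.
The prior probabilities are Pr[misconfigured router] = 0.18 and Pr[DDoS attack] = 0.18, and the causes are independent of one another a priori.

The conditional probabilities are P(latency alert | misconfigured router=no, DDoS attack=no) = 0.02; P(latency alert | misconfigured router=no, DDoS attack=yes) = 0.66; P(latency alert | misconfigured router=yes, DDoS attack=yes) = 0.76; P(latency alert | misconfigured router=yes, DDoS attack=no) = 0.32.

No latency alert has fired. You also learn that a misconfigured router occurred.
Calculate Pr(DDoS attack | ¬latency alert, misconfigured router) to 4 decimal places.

Enumerate both values of DDoS attack and weight by the priors:
  P(¬latency alert | misconfigured router) = 0.68*0.82 + 0.24*0.18
        = 0.557600 + 0.043200 = 0.600800
The terms with DDoS attack present sum to 0.043200, so
  P(DDoS attack | ¬latency alert, misconfigured router) = 0.043200 / 0.600800 ≈ 0.0719

Pr(DDoS attack | ¬latency alert, misconfigured router) ≈ 0.0719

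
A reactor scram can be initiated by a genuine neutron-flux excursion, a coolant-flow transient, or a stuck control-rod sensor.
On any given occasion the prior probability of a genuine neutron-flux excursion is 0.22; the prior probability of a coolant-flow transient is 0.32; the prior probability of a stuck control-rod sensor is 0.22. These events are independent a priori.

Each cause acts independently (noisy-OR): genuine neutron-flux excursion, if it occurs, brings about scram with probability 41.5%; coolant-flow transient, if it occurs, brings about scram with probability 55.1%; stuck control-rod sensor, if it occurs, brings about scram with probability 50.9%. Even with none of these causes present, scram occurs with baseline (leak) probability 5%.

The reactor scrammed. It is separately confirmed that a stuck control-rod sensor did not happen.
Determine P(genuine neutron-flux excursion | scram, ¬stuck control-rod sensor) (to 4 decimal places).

P(genuine neutron-flux excursion | scram, ¬stuck control-rod sensor) ≈ 0.4129

Under noisy-OR, P(scram | causes) = 1 − (1−0.05)·∏(1−qᵢ) over the active causes.
P(scram | ¬stuck control-rod sensor) = 0.05×0.78×0.68 + 0.57345×0.78×0.32 + 0.44425×0.22×0.68 + 0.750468×0.22×0.32 = 0.026520 + 0.143133 + 0.066460 + 0.052833 = 0.288946
The genuine neutron-flux excursion-present share is 0.066460 + 0.052833 = 0.119293.
So P(genuine neutron-flux excursion | scram, ¬stuck control-rod sensor) = 0.119293/0.288946 ≈ 0.4129.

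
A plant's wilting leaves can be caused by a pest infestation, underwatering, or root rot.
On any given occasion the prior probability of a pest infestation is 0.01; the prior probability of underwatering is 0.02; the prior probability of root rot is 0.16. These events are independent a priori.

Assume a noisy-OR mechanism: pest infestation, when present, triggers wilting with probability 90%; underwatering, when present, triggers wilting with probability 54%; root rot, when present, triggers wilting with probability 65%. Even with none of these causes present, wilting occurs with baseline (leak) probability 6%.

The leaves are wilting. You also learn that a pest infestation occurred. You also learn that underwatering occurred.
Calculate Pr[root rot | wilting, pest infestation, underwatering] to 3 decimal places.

Pr[root rot | wilting, pest infestation, underwatering] ≈ 0.164

Under noisy-OR, P(wilting | causes) = 1 − (1−0.06)·∏(1−qᵢ) over the active causes.
P(wilting | pest infestation, underwatering) = 0.95676*0.84 + 0.984866*0.16 = 0.803678 + 0.157579 = 0.961257
Of this, 0.157579 comes from 0.984866*0.16 (the root rot=true cases).
So P(root rot | wilting, pest infestation, underwatering) = 0.157579/0.961257 ≈ 0.164.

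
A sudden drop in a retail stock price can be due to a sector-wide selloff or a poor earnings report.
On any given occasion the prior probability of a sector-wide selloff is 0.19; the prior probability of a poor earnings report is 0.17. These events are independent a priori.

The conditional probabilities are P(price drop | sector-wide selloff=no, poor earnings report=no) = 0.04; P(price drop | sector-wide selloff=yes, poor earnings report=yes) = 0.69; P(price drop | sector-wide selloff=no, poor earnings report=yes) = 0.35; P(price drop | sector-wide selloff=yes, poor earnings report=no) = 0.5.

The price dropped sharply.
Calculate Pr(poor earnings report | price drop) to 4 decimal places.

Pr(poor earnings report | price drop) ≈ 0.4000

Numerator (weight on configurations with poor earnings report): 0.048195 + 0.022287 = 0.070482
Normalizer over all consistent configurations: 0.04·0.81·0.83 + 0.35·0.81·0.17 + 0.5·0.19·0.83 + 0.69·0.19·0.17 = 0.176224
P(poor earnings report | price drop) = 0.070482/0.176224 ≈ 0.4000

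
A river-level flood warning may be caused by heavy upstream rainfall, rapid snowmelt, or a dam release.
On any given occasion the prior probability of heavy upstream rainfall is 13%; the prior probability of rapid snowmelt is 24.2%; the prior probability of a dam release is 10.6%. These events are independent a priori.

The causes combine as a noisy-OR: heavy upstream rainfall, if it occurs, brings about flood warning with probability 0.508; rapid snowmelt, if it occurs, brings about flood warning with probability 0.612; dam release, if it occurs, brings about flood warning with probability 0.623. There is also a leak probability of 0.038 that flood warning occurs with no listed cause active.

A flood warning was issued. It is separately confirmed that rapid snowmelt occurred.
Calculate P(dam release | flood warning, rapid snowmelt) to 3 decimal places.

Under noisy-OR, P(flood warning | causes) = 1 − (1−0.038)·∏(1−qᵢ) over the active causes.
By total probability over the 4 (heavy upstream rainfall, dam release) configurations:
  P(flood warning | rapid snowmelt) = 0.626744×0.87×0.894 + 0.859282×0.87×0.106 + 0.816358×0.13×0.894 + 0.930767×0.13×0.106
        = 0.487469 + 0.079243 + 0.094877 + 0.012826 = 0.674415
Configurations with dam release contribute 0.092069, so
  P(dam release | flood warning, rapid snowmelt) = 0.092069 / 0.674415 ≈ 0.137

P(dam release | flood warning, rapid snowmelt) ≈ 0.137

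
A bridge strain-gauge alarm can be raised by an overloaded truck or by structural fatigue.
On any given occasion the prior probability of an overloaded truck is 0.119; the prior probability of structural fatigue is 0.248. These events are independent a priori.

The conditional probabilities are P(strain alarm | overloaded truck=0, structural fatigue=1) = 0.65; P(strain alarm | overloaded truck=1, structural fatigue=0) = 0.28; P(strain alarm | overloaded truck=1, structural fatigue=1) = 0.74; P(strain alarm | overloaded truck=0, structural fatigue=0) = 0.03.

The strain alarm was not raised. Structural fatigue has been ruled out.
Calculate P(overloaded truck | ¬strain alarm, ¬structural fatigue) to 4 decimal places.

Weight on overloaded truck=true, given the evidence: 0.72*0.119 = 0.085680
Normalizer over all consistent configurations: 0.97*0.881 + 0.72*0.119 = 0.940250
P(overloaded truck | ¬strain alarm, ¬structural fatigue) = 0.085680/0.940250 ≈ 0.0911

P(overloaded truck | ¬strain alarm, ¬structural fatigue) ≈ 0.0911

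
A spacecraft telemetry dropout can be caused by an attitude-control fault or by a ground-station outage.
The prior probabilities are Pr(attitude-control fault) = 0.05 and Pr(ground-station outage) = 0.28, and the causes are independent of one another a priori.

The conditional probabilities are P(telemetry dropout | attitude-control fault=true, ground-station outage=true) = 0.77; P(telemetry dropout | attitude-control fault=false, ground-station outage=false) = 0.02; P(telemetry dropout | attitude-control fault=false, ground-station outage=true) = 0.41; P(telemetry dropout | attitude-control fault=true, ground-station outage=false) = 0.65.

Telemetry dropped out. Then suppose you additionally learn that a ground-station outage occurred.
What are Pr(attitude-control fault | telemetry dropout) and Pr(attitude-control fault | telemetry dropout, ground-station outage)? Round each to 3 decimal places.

By total probability over the 4 (attitude-control fault, ground-station outage) configurations:
  P(telemetry dropout) = 0.02·0.95·0.72 + 0.41·0.95·0.28 + 0.65·0.05·0.72 + 0.77·0.05·0.28
        = 0.013680 + 0.109060 + 0.023400 + 0.010780 = 0.156920
Keeping only the attitude-control fault-present terms gives 0.034180, so
  P(attitude-control fault | telemetry dropout) = 0.034180 / 0.156920 ≈ 0.218

Now condition on the additional information:
Enumerate both values of attitude-control fault and weight by the priors:
  P(telemetry dropout | ground-station outage) = 0.41·0.95 + 0.77·0.05
        = 0.389500 + 0.038500 = 0.428000
Configurations with attitude-control fault contribute 0.038500, so
  P(attitude-control fault | telemetry dropout, ground-station outage) = 0.038500 / 0.428000 ≈ 0.090
This is intercausal reasoning (explaining away): once ground-station outage accounts for the telemetry dropout, attitude-control fault becomes less likely.

Pr(attitude-control fault | telemetry dropout) ≈ 0.218; Pr(attitude-control fault | telemetry dropout, ground-station outage) ≈ 0.090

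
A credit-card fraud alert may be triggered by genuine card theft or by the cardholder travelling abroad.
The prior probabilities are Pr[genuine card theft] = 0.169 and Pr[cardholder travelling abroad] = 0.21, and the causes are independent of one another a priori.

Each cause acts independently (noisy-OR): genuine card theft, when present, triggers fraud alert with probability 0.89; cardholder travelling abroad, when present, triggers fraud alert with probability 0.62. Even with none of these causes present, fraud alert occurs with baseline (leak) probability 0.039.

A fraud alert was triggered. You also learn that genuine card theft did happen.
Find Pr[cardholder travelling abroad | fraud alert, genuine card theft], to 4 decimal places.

Pr[cardholder travelling abroad | fraud alert, genuine card theft] ≈ 0.2220

Under noisy-OR, P(fraud alert | causes) = 1 − (1−0.039)·∏(1−qᵢ) over the active causes.
Numerator (weight on configurations with cardholder travelling abroad): 0.95983*0.21 = 0.201564
The normalizing constant is 0.89429*0.79 + 0.95983*0.21 = 0.908053
P(cardholder travelling abroad | fraud alert, genuine card theft) = 0.201564/0.908053 ≈ 0.2220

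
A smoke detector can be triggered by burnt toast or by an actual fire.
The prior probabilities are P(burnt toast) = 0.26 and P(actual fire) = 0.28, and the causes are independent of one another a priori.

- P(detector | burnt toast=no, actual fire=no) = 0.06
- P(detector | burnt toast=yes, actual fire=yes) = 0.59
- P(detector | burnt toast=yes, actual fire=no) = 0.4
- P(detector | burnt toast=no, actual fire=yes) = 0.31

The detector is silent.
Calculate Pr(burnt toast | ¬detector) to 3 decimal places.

Pr(burnt toast | ¬detector) ≈ 0.181

By total probability over the 4 (burnt toast, actual fire) configurations:
  P(¬detector) = 0.94×0.74×0.72 + 0.69×0.74×0.28 + 0.6×0.26×0.72 + 0.41×0.26×0.28
        = 0.500832 + 0.142968 + 0.112320 + 0.029848 = 0.785968
Keeping only the burnt toast-present terms gives 0.142168, so
  P(burnt toast | ¬detector) = 0.142168 / 0.785968 ≈ 0.181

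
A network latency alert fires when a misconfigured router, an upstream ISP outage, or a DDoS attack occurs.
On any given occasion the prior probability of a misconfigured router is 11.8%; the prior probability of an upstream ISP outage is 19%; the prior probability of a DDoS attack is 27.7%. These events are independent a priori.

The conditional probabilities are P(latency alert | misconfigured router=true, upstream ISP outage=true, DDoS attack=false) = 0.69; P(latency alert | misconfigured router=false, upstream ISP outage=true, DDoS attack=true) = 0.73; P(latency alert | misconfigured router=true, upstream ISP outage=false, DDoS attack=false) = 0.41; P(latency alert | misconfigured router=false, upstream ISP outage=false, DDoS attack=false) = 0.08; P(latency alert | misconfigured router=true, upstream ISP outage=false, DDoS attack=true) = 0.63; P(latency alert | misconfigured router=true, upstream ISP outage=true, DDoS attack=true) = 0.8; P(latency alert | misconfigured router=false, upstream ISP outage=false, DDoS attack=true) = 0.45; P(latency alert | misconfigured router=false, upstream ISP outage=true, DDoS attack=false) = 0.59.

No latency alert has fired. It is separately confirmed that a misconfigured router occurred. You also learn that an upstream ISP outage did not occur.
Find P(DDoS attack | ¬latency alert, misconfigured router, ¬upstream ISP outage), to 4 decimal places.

P(DDoS attack | ¬latency alert, misconfigured router, ¬upstream ISP outage) ≈ 0.1937

Sum P(¬latency alert|·) weighted by the priors over both values of DDoS attack:
  P(¬latency alert | misconfigured router, ¬upstream ISP outage) = 0.59·0.723 + 0.37·0.277
        = 0.426570 + 0.102490 = 0.529060
Keeping only the DDoS attack-present terms gives 0.102490, so
  P(DDoS attack | ¬latency alert, misconfigured router, ¬upstream ISP outage) = 0.102490 / 0.529060 ≈ 0.1937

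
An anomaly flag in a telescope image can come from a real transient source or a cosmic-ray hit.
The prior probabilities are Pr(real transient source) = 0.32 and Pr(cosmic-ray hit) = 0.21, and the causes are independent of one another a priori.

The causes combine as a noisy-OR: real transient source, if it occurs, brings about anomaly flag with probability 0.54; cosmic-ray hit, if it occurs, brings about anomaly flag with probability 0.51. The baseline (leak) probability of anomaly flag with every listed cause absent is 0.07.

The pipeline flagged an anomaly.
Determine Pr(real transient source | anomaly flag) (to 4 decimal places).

Pr(real transient source | anomaly flag) ≈ 0.6316

Under noisy-OR, P(anomaly flag | causes) = 1 − (1−0.07)·∏(1−qᵢ) over the active causes.
Numerator (weight on configurations with real transient source): 0.144652 + 0.053113 = 0.197765
Denominator P(anomaly flag): 0.07·0.68·0.79 + 0.5443·0.68·0.21 + 0.5722·0.32·0.79 + 0.790378·0.32·0.21 = 0.313095
Posterior = 0.197765 / 0.313095 ≈ 0.6316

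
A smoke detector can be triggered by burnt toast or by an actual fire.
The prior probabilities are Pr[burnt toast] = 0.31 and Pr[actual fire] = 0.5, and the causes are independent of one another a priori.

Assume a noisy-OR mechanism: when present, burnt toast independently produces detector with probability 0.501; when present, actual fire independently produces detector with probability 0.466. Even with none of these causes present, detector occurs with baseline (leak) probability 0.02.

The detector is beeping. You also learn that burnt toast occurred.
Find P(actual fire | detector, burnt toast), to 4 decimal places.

Under noisy-OR, P(detector | causes) = 1 − (1−0.02)·∏(1−qᵢ) over the active causes.
Sum P(detector|·) weighted by the priors over both values of actual fire:
  P(detector | burnt toast) = 0.51098·0.5 + 0.738863·0.5
        = 0.255490 + 0.369432 = 0.624922
Configurations with actual fire contribute 0.369432, so
  P(actual fire | detector, burnt toast) = 0.369432 / 0.624922 ≈ 0.5912

P(actual fire | detector, burnt toast) ≈ 0.5912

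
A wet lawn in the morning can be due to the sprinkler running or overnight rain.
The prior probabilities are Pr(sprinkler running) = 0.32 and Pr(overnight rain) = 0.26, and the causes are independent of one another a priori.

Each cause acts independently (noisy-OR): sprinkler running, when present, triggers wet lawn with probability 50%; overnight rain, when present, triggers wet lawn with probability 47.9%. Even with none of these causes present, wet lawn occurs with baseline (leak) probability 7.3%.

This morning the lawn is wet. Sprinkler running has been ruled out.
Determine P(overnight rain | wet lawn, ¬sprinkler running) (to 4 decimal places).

P(overnight rain | wet lawn, ¬sprinkler running) ≈ 0.7133

Under noisy-OR, P(wet lawn | causes) = 1 − (1−0.073)·∏(1−qᵢ) over the active causes.
Weight on overnight rain=true, given the evidence: 0.517033×0.26 = 0.134429
Normalizer over all consistent configurations: 0.073×0.74 + 0.517033×0.26 = 0.188449
Posterior = 0.134429 / 0.188449 ≈ 0.7133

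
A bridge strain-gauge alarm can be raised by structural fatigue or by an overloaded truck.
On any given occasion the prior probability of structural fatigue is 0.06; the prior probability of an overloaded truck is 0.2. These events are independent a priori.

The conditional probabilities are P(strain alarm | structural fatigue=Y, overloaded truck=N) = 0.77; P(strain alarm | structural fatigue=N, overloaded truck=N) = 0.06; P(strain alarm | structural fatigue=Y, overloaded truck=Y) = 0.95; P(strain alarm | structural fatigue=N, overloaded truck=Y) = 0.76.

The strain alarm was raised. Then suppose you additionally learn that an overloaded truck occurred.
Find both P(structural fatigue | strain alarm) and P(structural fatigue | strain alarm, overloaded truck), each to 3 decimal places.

Sum P(strain alarm|·) weighted by the priors over the 4 (structural fatigue, overloaded truck) configurations:
  P(strain alarm) = 0.06·0.94·0.8 + 0.76·0.94·0.2 + 0.77·0.06·0.8 + 0.95·0.06·0.2
        = 0.045120 + 0.142880 + 0.036960 + 0.011400 = 0.236360
The terms with structural fatigue present sum to 0.048360, so
  P(structural fatigue | strain alarm) = 0.048360 / 0.236360 ≈ 0.205

Now also conditioning on overloaded truck=true:
Numerator (weight on configurations with structural fatigue): 0.95·0.06 = 0.057000
The normalizing constant is 0.76·0.94 + 0.95·0.06 = 0.771400
P(structural fatigue | strain alarm, overloaded truck) = 0.057000/0.771400 ≈ 0.074
— overloaded truck explains away the evidence for structural fatigue.

P(structural fatigue | strain alarm) ≈ 0.205; P(structural fatigue | strain alarm, overloaded truck) ≈ 0.074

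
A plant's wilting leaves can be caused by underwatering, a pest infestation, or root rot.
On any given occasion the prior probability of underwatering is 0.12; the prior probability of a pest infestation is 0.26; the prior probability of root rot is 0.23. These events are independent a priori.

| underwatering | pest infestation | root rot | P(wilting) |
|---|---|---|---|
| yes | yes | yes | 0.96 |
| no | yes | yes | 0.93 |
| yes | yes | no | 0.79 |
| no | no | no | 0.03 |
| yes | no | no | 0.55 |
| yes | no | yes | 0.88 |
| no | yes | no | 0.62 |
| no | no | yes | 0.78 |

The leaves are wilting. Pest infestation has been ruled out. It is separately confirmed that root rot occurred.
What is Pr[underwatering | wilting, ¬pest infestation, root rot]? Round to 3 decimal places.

P(wilting | ¬pest infestation, root rot) = 0.78×0.88 + 0.88×0.12 = 0.686400 + 0.105600 = 0.792000
Restricting to configurations with underwatering present: 0.88×0.12 = 0.105600.
So P(underwatering | wilting, ¬pest infestation, root rot) = 0.105600/0.792000 ≈ 0.133.

Pr[underwatering | wilting, ¬pest infestation, root rot] ≈ 0.133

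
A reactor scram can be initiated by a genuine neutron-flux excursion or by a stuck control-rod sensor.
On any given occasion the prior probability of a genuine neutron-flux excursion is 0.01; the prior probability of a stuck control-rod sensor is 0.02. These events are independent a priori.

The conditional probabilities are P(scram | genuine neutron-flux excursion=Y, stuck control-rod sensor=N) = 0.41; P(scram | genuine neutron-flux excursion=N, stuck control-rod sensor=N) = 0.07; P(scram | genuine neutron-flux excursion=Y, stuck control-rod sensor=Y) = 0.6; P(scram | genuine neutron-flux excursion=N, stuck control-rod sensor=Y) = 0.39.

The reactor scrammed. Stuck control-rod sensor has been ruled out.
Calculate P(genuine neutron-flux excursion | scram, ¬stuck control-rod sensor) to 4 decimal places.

Sum P(scram|·) weighted by the priors over both values of genuine neutron-flux excursion:
  P(scram | ¬stuck control-rod sensor) = 0.07*0.99 + 0.41*0.01
        = 0.069300 + 0.004100 = 0.073400
Keeping only the genuine neutron-flux excursion-present terms gives 0.004100, so
  P(genuine neutron-flux excursion | scram, ¬stuck control-rod sensor) = 0.004100 / 0.073400 ≈ 0.0559

P(genuine neutron-flux excursion | scram, ¬stuck control-rod sensor) ≈ 0.0559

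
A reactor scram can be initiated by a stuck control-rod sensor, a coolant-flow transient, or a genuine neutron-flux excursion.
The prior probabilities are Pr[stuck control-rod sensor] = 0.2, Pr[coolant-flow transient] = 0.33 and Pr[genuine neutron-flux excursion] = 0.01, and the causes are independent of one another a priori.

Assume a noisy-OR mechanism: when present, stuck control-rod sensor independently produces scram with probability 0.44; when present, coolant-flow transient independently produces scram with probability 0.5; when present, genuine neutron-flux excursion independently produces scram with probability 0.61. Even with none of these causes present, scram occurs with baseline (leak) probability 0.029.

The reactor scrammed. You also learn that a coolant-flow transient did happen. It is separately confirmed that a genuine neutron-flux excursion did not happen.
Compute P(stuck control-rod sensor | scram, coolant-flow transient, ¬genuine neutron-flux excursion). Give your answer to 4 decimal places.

Under noisy-OR, P(scram | causes) = 1 − (1−0.029)·∏(1−qᵢ) over the active causes.
For the numerator, keep only stuck control-rod sensor=true terms: 0.72812×0.2 = 0.145624
Normalizer over all consistent configurations: 0.5145×0.8 + 0.72812×0.2 = 0.557224
P(stuck control-rod sensor | scram, coolant-flow transient, ¬genuine neutron-flux excursion) = 0.145624/0.557224 ≈ 0.2613

P(stuck control-rod sensor | scram, coolant-flow transient, ¬genuine neutron-flux excursion) ≈ 0.2613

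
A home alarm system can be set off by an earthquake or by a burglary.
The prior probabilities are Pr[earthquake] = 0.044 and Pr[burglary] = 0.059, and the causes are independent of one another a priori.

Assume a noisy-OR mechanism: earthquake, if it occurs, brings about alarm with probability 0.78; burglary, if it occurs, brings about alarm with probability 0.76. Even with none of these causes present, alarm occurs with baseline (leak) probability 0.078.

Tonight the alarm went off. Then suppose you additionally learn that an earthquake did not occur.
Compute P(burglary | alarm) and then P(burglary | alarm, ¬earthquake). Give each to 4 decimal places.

P(burglary | alarm) ≈ 0.3102; P(burglary | alarm, ¬earthquake) ≈ 0.3850

Under noisy-OR, P(alarm | causes) = 1 − (1−0.078)·∏(1−qᵢ) over the active causes.
P(alarm) = 0.078·0.956·0.941 + 0.77872·0.956·0.059 + 0.79716·0.044·0.941 + 0.951318·0.044·0.059 = 0.070168 + 0.043923 + 0.033006 + 0.002470 = 0.149567
The burglary-present share is 0.043923 + 0.002470 = 0.046393.
So P(burglary | alarm) = 0.046393/0.149567 ≈ 0.3102.

With the extra evidence:
Weight on burglary=true, given the evidence: 0.77872*0.059 = 0.045944
The normalizing constant is 0.078*0.941 + 0.77872*0.059 = 0.119342
P(burglary | alarm, ¬earthquake) = 0.045944/0.119342 ≈ 0.3850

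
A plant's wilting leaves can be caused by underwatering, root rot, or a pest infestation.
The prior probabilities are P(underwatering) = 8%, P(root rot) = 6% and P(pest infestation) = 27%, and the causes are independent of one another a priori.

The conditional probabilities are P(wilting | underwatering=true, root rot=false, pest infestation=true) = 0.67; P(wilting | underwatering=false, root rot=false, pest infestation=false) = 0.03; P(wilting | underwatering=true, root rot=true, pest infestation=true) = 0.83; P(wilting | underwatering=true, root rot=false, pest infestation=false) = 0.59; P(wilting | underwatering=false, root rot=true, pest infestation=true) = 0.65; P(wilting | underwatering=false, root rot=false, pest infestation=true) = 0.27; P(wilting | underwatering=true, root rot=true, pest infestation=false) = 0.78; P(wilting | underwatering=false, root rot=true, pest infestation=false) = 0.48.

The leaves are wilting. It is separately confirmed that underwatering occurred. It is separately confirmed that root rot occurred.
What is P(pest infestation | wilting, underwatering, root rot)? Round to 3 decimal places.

P(pest infestation | wilting, underwatering, root rot) ≈ 0.282

P(wilting | underwatering, root rot) = 0.78×0.73 + 0.83×0.27 = 0.569400 + 0.224100 = 0.793500
Restricting to configurations with pest infestation present: 0.83×0.27 = 0.224100.
So P(pest infestation | wilting, underwatering, root rot) = 0.224100/0.793500 ≈ 0.282.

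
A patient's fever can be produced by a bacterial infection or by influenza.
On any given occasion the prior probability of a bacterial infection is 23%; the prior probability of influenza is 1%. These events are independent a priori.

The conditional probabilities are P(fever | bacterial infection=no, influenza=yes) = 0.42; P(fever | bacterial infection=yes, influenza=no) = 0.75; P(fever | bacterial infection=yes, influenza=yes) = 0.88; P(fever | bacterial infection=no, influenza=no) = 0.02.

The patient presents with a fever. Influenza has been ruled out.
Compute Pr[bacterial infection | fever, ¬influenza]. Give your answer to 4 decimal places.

P(fever | ¬influenza) = 0.02×0.77 + 0.75×0.23 = 0.015400 + 0.172500 = 0.187900
Restricting to configurations with bacterial infection present: 0.75×0.23 = 0.172500.
P(bacterial infection | fever, ¬influenza) = 0.172500 / 0.187900 ≈ 0.9180

Pr[bacterial infection | fever, ¬influenza] ≈ 0.9180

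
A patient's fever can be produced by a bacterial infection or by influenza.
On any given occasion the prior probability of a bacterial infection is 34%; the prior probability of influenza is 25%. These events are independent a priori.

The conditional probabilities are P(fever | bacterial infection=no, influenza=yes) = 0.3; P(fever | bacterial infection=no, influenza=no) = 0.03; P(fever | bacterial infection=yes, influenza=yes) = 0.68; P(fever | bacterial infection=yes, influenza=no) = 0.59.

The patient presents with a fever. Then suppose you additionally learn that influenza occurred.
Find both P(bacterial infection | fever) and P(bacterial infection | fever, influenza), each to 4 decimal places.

P(fever) = 0.03*0.66*0.75 + 0.3*0.66*0.25 + 0.59*0.34*0.75 + 0.68*0.34*0.25 = 0.014850 + 0.049500 + 0.150450 + 0.057800 = 0.272600
Restricting to configurations with bacterial infection present: 0.150450 + 0.057800 = 0.208250.
Hence the posterior is 0.208250/0.272600 ≈ 0.7639.

With the extra evidence:
P(fever | influenza) = 0.3×0.66 + 0.68×0.34 = 0.198000 + 0.231200 = 0.429200
The bacterial infection-present share is 0.68×0.34 = 0.231200.
P(bacterial infection | fever, influenza) = 0.231200 / 0.429200 ≈ 0.5387

P(bacterial infection | fever) ≈ 0.7639; P(bacterial infection | fever, influenza) ≈ 0.5387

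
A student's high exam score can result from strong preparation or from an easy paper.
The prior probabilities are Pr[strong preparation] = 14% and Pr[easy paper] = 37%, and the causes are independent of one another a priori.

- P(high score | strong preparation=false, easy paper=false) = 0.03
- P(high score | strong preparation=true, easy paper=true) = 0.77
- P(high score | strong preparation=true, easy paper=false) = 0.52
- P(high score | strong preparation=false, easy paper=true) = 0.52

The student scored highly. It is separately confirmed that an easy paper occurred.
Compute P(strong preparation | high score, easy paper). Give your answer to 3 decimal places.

P(high score | easy paper) = 0.52·0.86 + 0.77·0.14 = 0.447200 + 0.107800 = 0.555000
The strong preparation-present share is 0.77·0.14 = 0.107800.
P(strong preparation | high score, easy paper) = 0.107800 / 0.555000 ≈ 0.194

P(strong preparation | high score, easy paper) ≈ 0.194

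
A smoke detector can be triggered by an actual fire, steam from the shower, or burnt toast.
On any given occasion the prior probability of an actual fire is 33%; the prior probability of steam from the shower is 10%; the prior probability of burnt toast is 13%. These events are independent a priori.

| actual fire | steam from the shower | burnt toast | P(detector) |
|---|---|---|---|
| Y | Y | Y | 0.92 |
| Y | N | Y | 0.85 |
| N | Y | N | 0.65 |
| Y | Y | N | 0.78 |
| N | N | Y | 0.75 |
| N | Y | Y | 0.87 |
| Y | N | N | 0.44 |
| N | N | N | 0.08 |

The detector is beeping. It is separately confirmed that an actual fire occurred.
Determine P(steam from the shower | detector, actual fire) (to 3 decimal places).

Enumerate the 4 (steam from the shower, burnt toast) configurations and weight by the priors:
  P(detector | actual fire) = 0.44·0.9·0.87 + 0.85·0.9·0.13 + 0.78·0.1·0.87 + 0.92·0.1·0.13
        = 0.344520 + 0.099450 + 0.067860 + 0.011960 = 0.523790
Keeping only the steam from the shower-present terms gives 0.079820, so
  P(steam from the shower | detector, actual fire) = 0.079820 / 0.523790 ≈ 0.152

P(steam from the shower | detector, actual fire) ≈ 0.152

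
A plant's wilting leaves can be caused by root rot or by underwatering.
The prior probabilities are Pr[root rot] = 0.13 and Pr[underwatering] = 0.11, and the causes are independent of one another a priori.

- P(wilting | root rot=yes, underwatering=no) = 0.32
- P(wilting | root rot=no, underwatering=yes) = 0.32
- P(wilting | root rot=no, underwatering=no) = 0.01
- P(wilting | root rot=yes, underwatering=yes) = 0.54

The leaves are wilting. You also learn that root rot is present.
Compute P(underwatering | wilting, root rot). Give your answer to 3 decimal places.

P(underwatering | wilting, root rot) ≈ 0.173

For the numerator, keep only underwatering=true terms: 0.54*0.11 = 0.059400
Normalizer over all consistent configurations: 0.32*0.89 + 0.54*0.11 = 0.344200
Posterior = 0.059400 / 0.344200 ≈ 0.173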